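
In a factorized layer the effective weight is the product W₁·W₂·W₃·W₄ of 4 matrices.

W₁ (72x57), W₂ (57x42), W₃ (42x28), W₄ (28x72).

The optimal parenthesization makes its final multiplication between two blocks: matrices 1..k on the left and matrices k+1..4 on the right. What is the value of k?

3

Adjacent pairs: W₁W₂ = 72·57·42 = 172368; W₂W₃ = 57·42·28 = 67032; W₃W₄ = 42·28·72 = 84672.
Length 3: W₁..W₃: k=1: 0+67032+72·57·28=181944; k=2: 172368+0+72·42·28=257040 → min 181944 | W₂..W₄: k=2: 0+84672+57·42·72=257040; k=3: 67032+0+57·28·72=181944 → min 181944.
Top-level splits: k=1: (W₁..W₁)·(W₂..W₄) → 0+181944+72·57·72 = 477432; k=2: (W₁..W₂)·(W₃..W₄) → 172368+84672+72·42·72 = 474768; k=3: (W₁..W₃)·(W₄..W₄) → 181944+0+72·28·72 = 327096.
Best split is after W₃, i.e. k = 3.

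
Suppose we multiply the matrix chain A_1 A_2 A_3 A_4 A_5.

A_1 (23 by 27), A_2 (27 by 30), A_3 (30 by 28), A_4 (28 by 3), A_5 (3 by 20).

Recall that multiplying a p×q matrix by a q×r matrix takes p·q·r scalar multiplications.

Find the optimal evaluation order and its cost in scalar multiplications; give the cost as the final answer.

Adjacent pairs: A_1A_2 = 23·27·30 = 18630; A_2A_3 = 27·30·28 = 22680; A_3A_4 = 30·28·3 = 2520; A_4A_5 = 28·3·20 = 1680.
Length 3: A_1..A_3: k=1: 0+22680+23·27·28=40068; k=2: 18630+0+23·30·28=37950 → min 37950 | A_2..A_4: k=2: 0+2520+27·30·3=4950; k=3: 22680+0+27·28·3=24948 → min 4950 | A_3..A_5: k=3: 0+1680+30·28·20=18480; k=4: 2520+0+30·3·20=4320 → min 4320.
Length 4: A_1..A_4: k=1: 0+4950+23·27·3=6813; k=2: 18630+2520+23·30·3=23220; k=3: 37950+0+23·28·3=39882 → min 6813 | A_2..A_5: k=2: 0+4320+27·30·20=20520; k=3: 22680+1680+27·28·20=39480; k=4: 4950+0+27·3·20=6570 → min 6570.
Length 5: A_1..A_5: k=1: 0+6570+23·27·20=18990; k=2: 18630+4320+23·30·20=36750; k=3: 37950+1680+23·28·20=52510; k=4: 6813+0+23·3·20=8193 → min 8193.
Optimal parenthesization: ((A_1 (A_2 (A_3 A_4))) A_5) with cost 8193.

8193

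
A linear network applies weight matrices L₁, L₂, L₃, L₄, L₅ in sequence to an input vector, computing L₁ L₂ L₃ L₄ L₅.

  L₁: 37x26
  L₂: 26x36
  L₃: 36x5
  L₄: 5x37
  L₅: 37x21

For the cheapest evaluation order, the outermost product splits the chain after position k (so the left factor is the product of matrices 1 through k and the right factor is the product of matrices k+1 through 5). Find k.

3

Adjacent pairs: L₁L₂ = 37·26·36 = 34632; L₂L₃ = 26·36·5 = 4680; L₃L₄ = 36·5·37 = 6660; L₄L₅ = 5·37·21 = 3885.
Length 3: L₁..L₃: k=1: 0+4680+37·26·5=9490; k=2: 34632+0+37·36·5=41292 → min 9490 | L₂..L₄: k=2: 0+6660+26·36·37=41292; k=3: 4680+0+26·5·37=9490 → min 9490 | L₃..L₅: k=3: 0+3885+36·5·21=7665; k=4: 6660+0+36·37·21=34632 → min 7665.
Length 4: L₁..L₄: k=1: 0+9490+37·26·37=45084; k=2: 34632+6660+37·36·37=90576; k=3: 9490+0+37·5·37=16335 → min 16335 | L₂..L₅: k=2: 0+7665+26·36·21=27321; k=3: 4680+3885+26·5·21=11295; k=4: 9490+0+26·37·21=29692 → min 11295.
Top-level splits: k=1: (L₁..L₁)·(L₂..L₅) → 0+11295+37·26·21 = 31497; k=2: (L₁..L₂)·(L₃..L₅) → 34632+7665+37·36·21 = 70269; k=3: (L₁..L₃)·(L₄..L₅) → 9490+3885+37·5·21 = 17260; k=4: (L₁..L₄)·(L₅..L₅) → 16335+0+37·37·21 = 45084.
Best split is after L₃, i.e. k = 3.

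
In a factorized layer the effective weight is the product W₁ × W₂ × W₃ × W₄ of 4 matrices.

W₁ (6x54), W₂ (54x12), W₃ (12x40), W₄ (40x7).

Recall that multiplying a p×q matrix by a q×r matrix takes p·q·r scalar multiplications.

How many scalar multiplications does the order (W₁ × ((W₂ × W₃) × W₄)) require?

43308

(W₂ × W₃): 54×12 by 12×40 → 54×40, cost 54·12·40 = 25920
((W₂ × W₃) × W₄): 54×40 by 40×7 → 54×7, cost 54·40·7 = 15120; cumulative 41040
(W₁ × ((W₂ × W₃) × W₄)): 6×54 by 54×7 → 6×7, cost 6·54·7 = 2268; cumulative 43308
Total: 43308 scalar multiplications.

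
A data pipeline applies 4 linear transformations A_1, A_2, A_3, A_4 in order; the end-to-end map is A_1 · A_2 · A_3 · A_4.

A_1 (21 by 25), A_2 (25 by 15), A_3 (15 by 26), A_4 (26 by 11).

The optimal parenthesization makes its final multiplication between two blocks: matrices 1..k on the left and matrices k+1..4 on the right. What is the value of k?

Adjacent pairs: A_1A_2 = 21·25·15 = 7875; A_2A_3 = 25·15·26 = 9750; A_3A_4 = 15·26·11 = 4290.
Length 3: A_1..A_3: k=1: 0+9750+21·25·26=23400; k=2: 7875+0+21·15·26=16065 → min 16065 | A_2..A_4: k=2: 0+4290+25·15·11=8415; k=3: 9750+0+25·26·11=16900 → min 8415.
Top-level splits: k=1: (A_1..A_1)·(A_2..A_4) → 0+8415+21·25·11 = 14190; k=2: (A_1..A_2)·(A_3..A_4) → 7875+4290+21·15·11 = 15630; k=3: (A_1..A_3)·(A_4..A_4) → 16065+0+21·26·11 = 22071.
Best split is after A_1, i.e. k = 1.

1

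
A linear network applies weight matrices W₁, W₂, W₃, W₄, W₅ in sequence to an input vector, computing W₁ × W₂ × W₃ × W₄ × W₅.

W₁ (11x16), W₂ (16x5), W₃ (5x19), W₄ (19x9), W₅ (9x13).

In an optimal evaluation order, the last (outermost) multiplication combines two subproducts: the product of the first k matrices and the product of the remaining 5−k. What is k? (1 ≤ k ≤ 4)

2

Adjacent pairs: W₁W₂ = 11·16·5 = 880; W₂W₃ = 16·5·19 = 1520; W₃W₄ = 5·19·9 = 855; W₄W₅ = 19·9·13 = 2223.
Length 3: W₁..W₃: k=1: 0+1520+11·16·19=4864; k=2: 880+0+11·5·19=1925 → min 1925 | W₂..W₄: k=2: 0+855+16·5·9=1575; k=3: 1520+0+16·19·9=4256 → min 1575 | W₃..W₅: k=3: 0+2223+5·19·13=3458; k=4: 855+0+5·9·13=1440 → min 1440.
Length 4: W₁..W₄: k=1: 0+1575+11·16·9=3159; k=2: 880+855+11·5·9=2230; k=3: 1925+0+11·19·9=3806 → min 2230 | W₂..W₅: k=2: 0+1440+16·5·13=2480; k=3: 1520+2223+16·19·13=7695; k=4: 1575+0+16·9·13=3447 → min 2480.
Top-level splits: k=1: (W₁..W₁)·(W₂..W₅) → 0+2480+11·16·13 = 4768; k=2: (W₁..W₂)·(W₃..W₅) → 880+1440+11·5·13 = 3035; k=3: (W₁..W₃)·(W₄..W₅) → 1925+2223+11·19·13 = 6865; k=4: (W₁..W₄)·(W₅..W₅) → 2230+0+11·9·13 = 3517.
Best split is after W₂, i.e. k = 2.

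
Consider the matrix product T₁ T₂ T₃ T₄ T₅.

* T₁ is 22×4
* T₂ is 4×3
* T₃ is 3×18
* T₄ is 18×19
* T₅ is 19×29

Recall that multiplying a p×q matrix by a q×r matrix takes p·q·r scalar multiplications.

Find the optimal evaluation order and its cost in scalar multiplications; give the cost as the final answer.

Adjacent pairs: T₁T₂ = 22·4·3 = 264; T₂T₃ = 4·3·18 = 216; T₃T₄ = 3·18·19 = 1026; T₄T₅ = 18·19·29 = 9918.
Length 3: T₁..T₃: k=1: 0+216+22·4·18=1800; k=2: 264+0+22·3·18=1452 → min 1452 | T₂..T₄: k=2: 0+1026+4·3·19=1254; k=3: 216+0+4·18·19=1584 → min 1254 | T₃..T₅: k=3: 0+9918+3·18·29=11484; k=4: 1026+0+3·19·29=2679 → min 2679.
Length 4: T₁..T₄: k=1: 0+1254+22·4·19=2926; k=2: 264+1026+22·3·19=2544; k=3: 1452+0+22·18·19=8976 → min 2544 | T₂..T₅: k=2: 0+2679+4·3·29=3027; k=3: 216+9918+4·18·29=12222; k=4: 1254+0+4·19·29=3458 → min 3027.
Length 5: T₁..T₅: k=1: 0+3027+22·4·29=5579; k=2: 264+2679+22·3·29=4857; k=3: 1452+9918+22·18·29=22854; k=4: 2544+0+22·19·29=14666 → min 4857.
Optimal parenthesization: ((T₁ T₂) ((T₃ T₄) T₅)) with cost 4857.

4857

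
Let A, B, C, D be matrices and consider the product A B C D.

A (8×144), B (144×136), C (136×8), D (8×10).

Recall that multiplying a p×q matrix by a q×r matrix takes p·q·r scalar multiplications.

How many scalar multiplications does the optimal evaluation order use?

Adjacent pairs: AB = 8·144·136 = 156672; BC = 144·136·8 = 156672; CD = 136·8·10 = 10880.
Length 3: A..C: k=1: 0+156672+8·144·8=165888; k=2: 156672+0+8·136·8=165376 → min 165376 | B..D: k=2: 0+10880+144·136·10=206720; k=3: 156672+0+144·8·10=168192 → min 168192.
Length 4: A..D: k=1: 0+168192+8·144·10=179712; k=2: 156672+10880+8·136·10=178432; k=3: 165376+0+8·8·10=166016 → min 166016.
Optimal order: (((A B) C) D) with cost 166016.

166016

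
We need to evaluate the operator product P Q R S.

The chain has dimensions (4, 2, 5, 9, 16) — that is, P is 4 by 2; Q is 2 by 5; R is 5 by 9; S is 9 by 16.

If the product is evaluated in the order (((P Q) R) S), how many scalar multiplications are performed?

796

(P Q): 4×2 by 2×5 → 4×5, cost 4·2·5 = 40
((P Q) R): 4×5 by 5×9 → 4×9, cost 4·5·9 = 180; cumulative 220
(((P Q) R) S): 4×9 by 9×16 → 4×16, cost 4·9·16 = 576; cumulative 796
Total: 796 scalar multiplications.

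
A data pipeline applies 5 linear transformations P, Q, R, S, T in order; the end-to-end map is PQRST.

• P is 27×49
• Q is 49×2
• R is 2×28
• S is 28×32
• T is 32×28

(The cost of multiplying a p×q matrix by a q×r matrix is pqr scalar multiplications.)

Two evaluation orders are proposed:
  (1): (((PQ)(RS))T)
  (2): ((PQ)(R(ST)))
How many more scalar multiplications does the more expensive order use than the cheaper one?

456

Order (1) = (((PQ)(RS))T): (PQ): 27×49 by 49×2 → 27×2, cost 27·49·2 = 2646; (RS): 2×28 by 28×32 → 2×32, cost 2·28·32 = 1792; ((PQ)(RS)): 27×2 by 2×32 → 27×32, cost 27·2·32 = 1728; cumulative 6166; (((PQ)(RS))T): 27×32 by 32×28 → 27×28, cost 27·32·28 = 24192; cumulative 30358. Total 30358.
Order (2) = ((PQ)(R(ST))): (PQ): 27×49 by 49×2 → 27×2, cost 27·49·2 = 2646; (ST): 28×32 by 32×28 → 28×28, cost 28·32·28 = 25088; (R(ST)): 2×28 by 28×28 → 2×28, cost 2·28·28 = 1568; cumulative 26656; ((PQ)(R(ST))): 27×2 by 2×28 → 27×28, cost 27·2·28 = 1512; cumulative 30814. Total 30814.
Difference: |30358 − 30814| = 456.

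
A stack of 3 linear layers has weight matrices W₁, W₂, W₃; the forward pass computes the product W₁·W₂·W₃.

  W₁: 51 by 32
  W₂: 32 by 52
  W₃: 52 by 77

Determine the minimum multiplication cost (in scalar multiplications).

Order (W₁·(W₂·W₃)): (W₂·W₃): 32×52 by 52×77 → 32×77, cost 32·52·77 = 128128; (W₁·(W₂·W₃)): 51×32 by 32×77 → 51×77, cost 51·32·77 = 125664; cumulative 253792. Total 253792.
Order ((W₁·W₂)·W₃): (W₁·W₂): 51×32 by 32×52 → 51×52, cost 51·32·52 = 84864; ((W₁·W₂)·W₃): 51×52 by 52×77 → 51×77, cost 51·52·77 = 204204; cumulative 289068. Total 289068.
Minimum: 253792.

253792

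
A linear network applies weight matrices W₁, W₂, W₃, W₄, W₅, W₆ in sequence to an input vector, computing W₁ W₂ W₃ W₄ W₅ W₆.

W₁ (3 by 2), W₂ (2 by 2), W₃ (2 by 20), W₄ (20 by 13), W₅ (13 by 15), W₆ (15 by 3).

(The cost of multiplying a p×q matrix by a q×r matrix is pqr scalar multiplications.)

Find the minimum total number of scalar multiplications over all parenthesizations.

1030

Adjacent pairs: W₁W₂ = 3·2·2 = 12; W₂W₃ = 2·2·20 = 80; W₃W₄ = 2·20·13 = 520; W₄W₅ = 20·13·15 = 3900; W₅W₆ = 13·15·3 = 585.
Length 3: W₁..W₃: k=1: 0+80+3·2·20=200; k=2: 12+0+3·2·20=132 → min 132 | W₂..W₄: k=2: 0+520+2·2·13=572; k=3: 80+0+2·20·13=600 → min 572 | W₃..W₅: k=3: 0+3900+2·20·15=4500; k=4: 520+0+2·13·15=910 → min 910 | W₄..W₆: k=4: 0+585+20·13·3=1365; k=5: 3900+0+20·15·3=4800 → min 1365.
Length 4: W₁..W₄: k=1: 0+572+3·2·13=650; k=2: 12+520+3·2·13=610; k=3: 132+0+3·20·13=912 → min 610 | W₂..W₅: k=2: 0+910+2·2·15=970; k=3: 80+3900+2·20·15=4580; k=4: 572+0+2·13·15=962 → min 962 | W₃..W₆: k=3: 0+1365+2·20·3=1485; k=4: 520+585+2·13·3=1183; k=5: 910+0+2·15·3=1000 → min 1000.
Length 5: W₁..W₅: k=1: 0+962+3·2·15=1052; k=2: 12+910+3·2·15=1012; k=3: 132+3900+3·20·15=4932; k=4: 610+0+3·13·15=1195 → min 1012 | W₂..W₆: k=2: 0+1000+2·2·3=1012; k=3: 80+1365+2·20·3=1565; k=4: 572+585+2·13·3=1235; k=5: 962+0+2·15·3=1052 → min 1012.
Length 6: W₁..W₆: k=1: 0+1012+3·2·3=1030; k=2: 12+1000+3·2·3=1030; k=3: 132+1365+3·20·3=1677; k=4: 610+585+3·13·3=1312; k=5: 1012+0+3·15·3=1147 → min 1030.
Optimal order: (W₁ (W₂ (((W₃ W₄) W₅) W₆))) with cost 1030.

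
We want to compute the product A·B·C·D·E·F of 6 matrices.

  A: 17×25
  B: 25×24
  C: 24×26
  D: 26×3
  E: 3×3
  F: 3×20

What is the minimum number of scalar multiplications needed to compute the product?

6120

Adjacent pairs: AB = 17·25·24 = 10200; BC = 25·24·26 = 15600; CD = 24·26·3 = 1872; DE = 26·3·3 = 234; EF = 3·3·20 = 180.
Length 3: A..C: k=1: 0+15600+17·25·26=26650; k=2: 10200+0+17·24·26=20808 → min 20808 | B..D: k=2: 0+1872+25·24·3=3672; k=3: 15600+0+25·26·3=17550 → min 3672 | C..E: k=3: 0+234+24·26·3=2106; k=4: 1872+0+24·3·3=2088 → min 2088 | D..F: k=4: 0+180+26·3·20=1740; k=5: 234+0+26·3·20=1794 → min 1740.
Length 4: A..D: k=1: 0+3672+17·25·3=4947; k=2: 10200+1872+17·24·3=13296; k=3: 20808+0+17·26·3=22134 → min 4947 | B..E: k=2: 0+2088+25·24·3=3888; k=3: 15600+234+25·26·3=17784; k=4: 3672+0+25·3·3=3897 → min 3888 | C..F: k=3: 0+1740+24·26·20=14220; k=4: 1872+180+24·3·20=3492; k=5: 2088+0+24·3·20=3528 → min 3492.
Length 5: A..E: k=1: 0+3888+17·25·3=5163; k=2: 10200+2088+17·24·3=13512; k=3: 20808+234+17·26·3=22368; k=4: 4947+0+17·3·3=5100 → min 5100 | B..F: k=2: 0+3492+25·24·20=15492; k=3: 15600+1740+25·26·20=30340; k=4: 3672+180+25·3·20=5352; k=5: 3888+0+25·3·20=5388 → min 5352.
Length 6: A..F: k=1: 0+5352+17·25·20=13852; k=2: 10200+3492+17·24·20=21852; k=3: 20808+1740+17·26·20=31388; k=4: 4947+180+17·3·20=6147; k=5: 5100+0+17·3·20=6120 → min 6120.
Optimal order: (((A·(B·(C·D)))·E)·F) with cost 6120.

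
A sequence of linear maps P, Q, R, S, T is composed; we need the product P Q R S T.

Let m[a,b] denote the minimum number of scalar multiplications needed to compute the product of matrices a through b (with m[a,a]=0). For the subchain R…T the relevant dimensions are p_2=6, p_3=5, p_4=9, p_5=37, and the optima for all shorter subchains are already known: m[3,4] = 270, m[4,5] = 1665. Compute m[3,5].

2268

m[3,5] = min over k∈[3,4] of m[3,k]+m[k+1,5]+p_{2}·p_k·p_{5}.
k=3: 0 + 1665 + 6·5·37 = 2775; k=4: 270 + 0 + 6·9·37 = 2268.
Minimum: 2268 at k=4.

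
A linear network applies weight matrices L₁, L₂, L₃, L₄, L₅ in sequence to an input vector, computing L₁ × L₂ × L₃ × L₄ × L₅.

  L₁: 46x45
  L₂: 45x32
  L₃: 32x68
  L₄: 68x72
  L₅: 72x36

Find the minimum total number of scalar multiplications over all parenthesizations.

Adjacent pairs: L₁L₂ = 46·45·32 = 66240; L₂L₃ = 45·32·68 = 97920; L₃L₄ = 32·68·72 = 156672; L₄L₅ = 68·72·36 = 176256.
Length 3: L₁..L₃: k=1: 0+97920+46·45·68=238680; k=2: 66240+0+46·32·68=166336 → min 166336 | L₂..L₄: k=2: 0+156672+45·32·72=260352; k=3: 97920+0+45·68·72=318240 → min 260352 | L₃..L₅: k=3: 0+176256+32·68·36=254592; k=4: 156672+0+32·72·36=239616 → min 239616.
Length 4: L₁..L₄: k=1: 0+260352+46·45·72=409392; k=2: 66240+156672+46·32·72=328896; k=3: 166336+0+46·68·72=391552 → min 328896 | L₂..L₅: k=2: 0+239616+45·32·36=291456; k=3: 97920+176256+45·68·36=384336; k=4: 260352+0+45·72·36=376992 → min 291456.
Length 5: L₁..L₅: k=1: 0+291456+46·45·36=365976; k=2: 66240+239616+46·32·36=358848; k=3: 166336+176256+46·68·36=455200; k=4: 328896+0+46·72·36=448128 → min 358848.
Optimal order: ((L₁ × L₂) × ((L₃ × L₄) × L₅)) with cost 358848.

358848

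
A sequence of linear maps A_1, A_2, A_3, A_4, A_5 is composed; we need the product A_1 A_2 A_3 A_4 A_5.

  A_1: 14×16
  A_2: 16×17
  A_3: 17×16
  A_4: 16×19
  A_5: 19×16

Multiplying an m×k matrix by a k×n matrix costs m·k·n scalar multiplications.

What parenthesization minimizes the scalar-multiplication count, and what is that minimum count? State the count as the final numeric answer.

Adjacent pairs: A_1A_2 = 14·16·17 = 3808; A_2A_3 = 16·17·16 = 4352; A_3A_4 = 17·16·19 = 5168; A_4A_5 = 16·19·16 = 4864.
Length 3: A_1..A_3: k=1: 0+4352+14·16·16=7936; k=2: 3808+0+14·17·16=7616 → min 7616 | A_2..A_4: k=2: 0+5168+16·17·19=10336; k=3: 4352+0+16·16·19=9216 → min 9216 | A_3..A_5: k=3: 0+4864+17·16·16=9216; k=4: 5168+0+17·19·16=10336 → min 9216.
Length 4: A_1..A_4: k=1: 0+9216+14·16·19=13472; k=2: 3808+5168+14·17·19=13498; k=3: 7616+0+14·16·19=11872 → min 11872 | A_2..A_5: k=2: 0+9216+16·17·16=13568; k=3: 4352+4864+16·16·16=13312; k=4: 9216+0+16·19·16=14080 → min 13312.
Length 5: A_1..A_5: k=1: 0+13312+14·16·16=16896; k=2: 3808+9216+14·17·16=16832; k=3: 7616+4864+14·16·16=16064; k=4: 11872+0+14·19·16=16128 → min 16064.
Optimal parenthesization: (((A_1 A_2) A_3) (A_4 A_5)) with cost 16064.

16064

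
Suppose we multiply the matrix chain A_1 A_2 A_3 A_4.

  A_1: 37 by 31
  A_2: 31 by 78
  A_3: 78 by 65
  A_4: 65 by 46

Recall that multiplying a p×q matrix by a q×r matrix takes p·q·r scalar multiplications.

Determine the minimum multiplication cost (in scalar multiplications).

Adjacent pairs: A_1A_2 = 37·31·78 = 89466; A_2A_3 = 31·78·65 = 157170; A_3A_4 = 78·65·46 = 233220.
Length 3: A_1..A_3: k=1: 0+157170+37·31·65=231725; k=2: 89466+0+37·78·65=277056 → min 231725 | A_2..A_4: k=2: 0+233220+31·78·46=344448; k=3: 157170+0+31·65·46=249860 → min 249860.
Length 4: A_1..A_4: k=1: 0+249860+37·31·46=302622; k=2: 89466+233220+37·78·46=455442; k=3: 231725+0+37·65·46=342355 → min 302622.
Optimal order: (A_1 ((A_2 A_3) A_4)) with cost 302622.

302622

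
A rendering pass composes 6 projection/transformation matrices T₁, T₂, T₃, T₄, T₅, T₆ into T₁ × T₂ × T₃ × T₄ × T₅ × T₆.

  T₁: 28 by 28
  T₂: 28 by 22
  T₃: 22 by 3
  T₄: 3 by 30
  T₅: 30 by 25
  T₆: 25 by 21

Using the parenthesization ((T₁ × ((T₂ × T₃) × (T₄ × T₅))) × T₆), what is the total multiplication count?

40498

(T₂ × T₃): 28×22 by 22×3 → 28×3, cost 28·22·3 = 1848
(T₄ × T₅): 3×30 by 30×25 → 3×25, cost 3·30·25 = 2250
((T₂ × T₃) × (T₄ × T₅)): 28×3 by 3×25 → 28×25, cost 28·3·25 = 2100; cumulative 6198
(T₁ × ((T₂ × T₃) × (T₄ × T₅))): 28×28 by 28×25 → 28×25, cost 28·28·25 = 19600; cumulative 25798
((T₁ × ((T₂ × T₃) × (T₄ × T₅))) × T₆): 28×25 by 25×21 → 28×21, cost 28·25·21 = 14700; cumulative 40498
Total: 40498 scalar multiplications.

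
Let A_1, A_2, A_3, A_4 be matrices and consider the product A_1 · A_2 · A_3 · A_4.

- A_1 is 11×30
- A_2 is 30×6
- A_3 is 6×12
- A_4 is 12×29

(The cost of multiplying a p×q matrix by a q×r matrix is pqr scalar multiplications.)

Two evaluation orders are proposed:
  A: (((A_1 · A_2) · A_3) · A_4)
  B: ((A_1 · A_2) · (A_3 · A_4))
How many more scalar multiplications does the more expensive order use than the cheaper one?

Order A = (((A_1 · A_2) · A_3) · A_4): (A_1 · A_2): 11×30 by 30×6 → 11×6, cost 11·30·6 = 1980; ((A_1 · A_2) · A_3): 11×6 by 6×12 → 11×12, cost 11·6·12 = 792; cumulative 2772; (((A_1 · A_2) · A_3) · A_4): 11×12 by 12×29 → 11×29, cost 11·12·29 = 3828; cumulative 6600. Total 6600.
Order B = ((A_1 · A_2) · (A_3 · A_4)): (A_1 · A_2): 11×30 by 30×6 → 11×6, cost 11·30·6 = 1980; (A_3 · A_4): 6×12 by 12×29 → 6×29, cost 6·12·29 = 2088; ((A_1 · A_2) · (A_3 · A_4)): 11×6 by 6×29 → 11×29, cost 11·6·29 = 1914; cumulative 5982. Total 5982.
Difference: |6600 − 5982| = 618.

618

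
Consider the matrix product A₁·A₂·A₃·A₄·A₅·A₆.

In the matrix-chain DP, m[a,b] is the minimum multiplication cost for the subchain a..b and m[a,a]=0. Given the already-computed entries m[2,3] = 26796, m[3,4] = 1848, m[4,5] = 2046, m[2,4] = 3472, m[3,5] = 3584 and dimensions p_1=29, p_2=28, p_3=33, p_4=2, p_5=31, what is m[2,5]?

5270

m[2,5] = min over k∈[2,4] of m[2,k]+m[k+1,5]+p_{1}·p_k·p_{5}.
k=2: 0 + 3584 + 29·28·31 = 28756; k=3: 26796 + 2046 + 29·33·31 = 58509; k=4: 3472 + 0 + 29·2·31 = 5270.
Minimum: 5270 at k=4.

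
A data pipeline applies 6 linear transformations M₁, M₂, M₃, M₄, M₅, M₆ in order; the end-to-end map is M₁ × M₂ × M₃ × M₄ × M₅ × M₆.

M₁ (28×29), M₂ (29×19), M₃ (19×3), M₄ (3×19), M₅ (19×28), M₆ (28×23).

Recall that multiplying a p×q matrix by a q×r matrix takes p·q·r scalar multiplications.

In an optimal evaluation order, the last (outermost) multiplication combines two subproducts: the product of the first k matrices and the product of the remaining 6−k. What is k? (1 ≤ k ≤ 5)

Adjacent pairs: M₁M₂ = 28·29·19 = 15428; M₂M₃ = 29·19·3 = 1653; M₃M₄ = 19·3·19 = 1083; M₄M₅ = 3·19·28 = 1596; M₅M₆ = 19·28·23 = 12236.
Length 3: M₁..M₃: k=1: 0+1653+28·29·3=4089; k=2: 15428+0+28·19·3=17024 → min 4089 | M₂..M₄: k=2: 0+1083+29·19·19=11552; k=3: 1653+0+29·3·19=3306 → min 3306 | M₃..M₅: k=3: 0+1596+19·3·28=3192; k=4: 1083+0+19·19·28=11191 → min 3192 | M₄..M₆: k=4: 0+12236+3·19·23=13547; k=5: 1596+0+3·28·23=3528 → min 3528.
Length 4: M₁..M₄: k=1: 0+3306+28·29·19=18734; k=2: 15428+1083+28·19·19=26619; k=3: 4089+0+28·3·19=5685 → min 5685 | M₂..M₅: k=2: 0+3192+29·19·28=18620; k=3: 1653+1596+29·3·28=5685; k=4: 3306+0+29·19·28=18734 → min 5685 | M₃..M₆: k=3: 0+3528+19·3·23=4839; k=4: 1083+12236+19·19·23=21622; k=5: 3192+0+19·28·23=15428 → min 4839.
Length 5: M₁..M₅: k=1: 0+5685+28·29·28=28421; k=2: 15428+3192+28·19·28=33516; k=3: 4089+1596+28·3·28=8037; k=4: 5685+0+28·19·28=20581 → min 8037 | M₂..M₆: k=2: 0+4839+29·19·23=17512; k=3: 1653+3528+29·3·23=7182; k=4: 3306+12236+29·19·23=28215; k=5: 5685+0+29·28·23=24361 → min 7182.
Top-level splits: k=1: (M₁..M₁)·(M₂..M₆) → 0+7182+28·29·23 = 25858; k=2: (M₁..M₂)·(M₃..M₆) → 15428+4839+28·19·23 = 32503; k=3: (M₁..M₃)·(M₄..M₆) → 4089+3528+28·3·23 = 9549; k=4: (M₁..M₄)·(M₅..M₆) → 5685+12236+28·19·23 = 30157; k=5: (M₁..M₅)·(M₆..M₆) → 8037+0+28·28·23 = 26069.
Best split is after M₃, i.e. k = 3.

3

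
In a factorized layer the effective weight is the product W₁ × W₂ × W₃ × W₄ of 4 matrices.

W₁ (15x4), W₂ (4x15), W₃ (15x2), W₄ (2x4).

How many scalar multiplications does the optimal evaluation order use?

Adjacent pairs: W₁W₂ = 15·4·15 = 900; W₂W₃ = 4·15·2 = 120; W₃W₄ = 15·2·4 = 120.
Length 3: W₁..W₃: k=1: 0+120+15·4·2=240; k=2: 900+0+15·15·2=1350 → min 240 | W₂..W₄: k=2: 0+120+4·15·4=360; k=3: 120+0+4·2·4=152 → min 152.
Length 4: W₁..W₄: k=1: 0+152+15·4·4=392; k=2: 900+120+15·15·4=1920; k=3: 240+0+15·2·4=360 → min 360.
Optimal order: ((W₁ × (W₂ × W₃)) × W₄) with cost 360.

360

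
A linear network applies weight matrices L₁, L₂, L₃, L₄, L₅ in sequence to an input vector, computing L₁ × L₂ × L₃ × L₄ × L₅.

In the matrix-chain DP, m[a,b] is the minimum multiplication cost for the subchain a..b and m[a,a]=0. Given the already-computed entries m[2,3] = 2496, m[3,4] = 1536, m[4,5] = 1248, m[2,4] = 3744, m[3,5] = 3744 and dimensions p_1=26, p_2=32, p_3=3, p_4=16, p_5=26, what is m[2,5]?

m[2,5] = min over k∈[2,4] of m[2,k]+m[k+1,5]+p_{1}·p_k·p_{5}.
k=2: 0 + 3744 + 26·32·26 = 25376; k=3: 2496 + 1248 + 26·3·26 = 5772; k=4: 3744 + 0 + 26·16·26 = 14560.
Minimum: 5772 at k=3.

5772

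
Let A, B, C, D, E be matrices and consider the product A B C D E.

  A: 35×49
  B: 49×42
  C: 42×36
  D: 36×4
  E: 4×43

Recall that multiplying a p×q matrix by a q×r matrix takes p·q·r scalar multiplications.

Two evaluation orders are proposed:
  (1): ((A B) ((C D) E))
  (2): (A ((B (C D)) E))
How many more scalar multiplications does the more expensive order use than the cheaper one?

Order (1) = ((A B) ((C D) E)): (A B): 35×49 by 49×42 → 35×42, cost 35·49·42 = 72030; (C D): 42×36 by 36×4 → 42×4, cost 42·36·4 = 6048; ((C D) E): 42×4 by 4×43 → 42×43, cost 42·4·43 = 7224; cumulative 13272; ((A B) ((C D) E)): 35×42 by 42×43 → 35×43, cost 35·42·43 = 63210; cumulative 148512. Total 148512.
Order (2) = (A ((B (C D)) E)): (C D): 42×36 by 36×4 → 42×4, cost 42·36·4 = 6048; (B (C D)): 49×42 by 42×4 → 49×4, cost 49·42·4 = 8232; cumulative 14280; ((B (C D)) E): 49×4 by 4×43 → 49×43, cost 49·4·43 = 8428; cumulative 22708; (A ((B (C D)) E)): 35×49 by 49×43 → 35×43, cost 35·49·43 = 73745; cumulative 96453. Total 96453.
Difference: |148512 − 96453| = 52059.

52059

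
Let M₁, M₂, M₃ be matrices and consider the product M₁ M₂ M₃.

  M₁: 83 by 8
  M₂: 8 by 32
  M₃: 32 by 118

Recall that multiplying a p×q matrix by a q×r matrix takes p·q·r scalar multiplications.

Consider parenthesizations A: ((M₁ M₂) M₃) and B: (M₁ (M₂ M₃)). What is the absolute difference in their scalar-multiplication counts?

Order A = ((M₁ M₂) M₃): (M₁ M₂): 83×8 by 8×32 → 83×32, cost 83·8·32 = 21248; ((M₁ M₂) M₃): 83×32 by 32×118 → 83×118, cost 83·32·118 = 313408; cumulative 334656. Total 334656.
Order B = (M₁ (M₂ M₃)): (M₂ M₃): 8×32 by 32×118 → 8×118, cost 8·32·118 = 30208; (M₁ (M₂ M₃)): 83×8 by 8×118 → 83×118, cost 83·8·118 = 78352; cumulative 108560. Total 108560.
Difference: |334656 − 108560| = 226096.

226096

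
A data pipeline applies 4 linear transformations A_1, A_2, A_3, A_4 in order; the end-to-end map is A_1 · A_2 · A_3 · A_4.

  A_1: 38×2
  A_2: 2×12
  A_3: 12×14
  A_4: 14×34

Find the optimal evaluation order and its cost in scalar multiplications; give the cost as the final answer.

3872

Adjacent pairs: A_1A_2 = 38·2·12 = 912; A_2A_3 = 2·12·14 = 336; A_3A_4 = 12·14·34 = 5712.
Length 3: A_1..A_3: k=1: 0+336+38·2·14=1400; k=2: 912+0+38·12·14=7296 → min 1400 | A_2..A_4: k=2: 0+5712+2·12·34=6528; k=3: 336+0+2·14·34=1288 → min 1288.
Length 4: A_1..A_4: k=1: 0+1288+38·2·34=3872; k=2: 912+5712+38·12·34=22128; k=3: 1400+0+38·14·34=19488 → min 3872.
Optimal parenthesization: (A_1 · ((A_2 · A_3) · A_4)) with cost 3872.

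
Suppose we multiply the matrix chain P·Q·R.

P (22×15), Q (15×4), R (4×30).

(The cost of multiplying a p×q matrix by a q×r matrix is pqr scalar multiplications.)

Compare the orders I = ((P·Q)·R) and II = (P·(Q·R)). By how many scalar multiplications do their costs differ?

Order I = ((P·Q)·R): (P·Q): 22×15 by 15×4 → 22×4, cost 22·15·4 = 1320; ((P·Q)·R): 22×4 by 4×30 → 22×30, cost 22·4·30 = 2640; cumulative 3960. Total 3960.
Order II = (P·(Q·R)): (Q·R): 15×4 by 4×30 → 15×30, cost 15·4·30 = 1800; (P·(Q·R)): 22×15 by 15×30 → 22×30, cost 22·15·30 = 9900; cumulative 11700. Total 11700.
Difference: |3960 − 11700| = 7740.

7740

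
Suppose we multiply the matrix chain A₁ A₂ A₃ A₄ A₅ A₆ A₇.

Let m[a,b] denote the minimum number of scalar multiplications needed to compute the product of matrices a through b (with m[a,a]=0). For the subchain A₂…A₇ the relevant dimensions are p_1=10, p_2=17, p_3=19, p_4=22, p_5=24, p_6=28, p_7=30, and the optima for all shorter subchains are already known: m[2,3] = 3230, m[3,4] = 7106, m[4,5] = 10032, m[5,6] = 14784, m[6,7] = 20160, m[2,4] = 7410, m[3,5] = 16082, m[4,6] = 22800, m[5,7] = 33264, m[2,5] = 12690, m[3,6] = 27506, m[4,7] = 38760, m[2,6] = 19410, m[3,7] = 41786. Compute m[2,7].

m[2,7] = min over k∈[2,6] of m[2,k]+m[k+1,7]+p_{1}·p_k·p_{7}.
k=2: 0 + 41786 + 10·17·30 = 46886; k=3: 3230 + 38760 + 10·19·30 = 47690; k=4: 7410 + 33264 + 10·22·30 = 47274; k=5: 12690 + 20160 + 10·24·30 = 40050; k=6: 19410 + 0 + 10·28·30 = 27810.
Minimum: 27810 at k=6.

27810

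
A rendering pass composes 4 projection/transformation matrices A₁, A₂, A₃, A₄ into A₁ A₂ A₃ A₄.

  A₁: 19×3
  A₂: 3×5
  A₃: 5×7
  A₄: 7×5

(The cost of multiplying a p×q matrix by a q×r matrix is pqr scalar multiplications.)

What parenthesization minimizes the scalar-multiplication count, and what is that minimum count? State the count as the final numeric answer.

Adjacent pairs: A₁A₂ = 19·3·5 = 285; A₂A₃ = 3·5·7 = 105; A₃A₄ = 5·7·5 = 175.
Length 3: A₁..A₃: k=1: 0+105+19·3·7=504; k=2: 285+0+19·5·7=950 → min 504 | A₂..A₄: k=2: 0+175+3·5·5=250; k=3: 105+0+3·7·5=210 → min 210.
Length 4: A₁..A₄: k=1: 0+210+19·3·5=495; k=2: 285+175+19·5·5=935; k=3: 504+0+19·7·5=1169 → min 495.
Optimal parenthesization: (A₁ ((A₂ A₃) A₄)) with cost 495.

495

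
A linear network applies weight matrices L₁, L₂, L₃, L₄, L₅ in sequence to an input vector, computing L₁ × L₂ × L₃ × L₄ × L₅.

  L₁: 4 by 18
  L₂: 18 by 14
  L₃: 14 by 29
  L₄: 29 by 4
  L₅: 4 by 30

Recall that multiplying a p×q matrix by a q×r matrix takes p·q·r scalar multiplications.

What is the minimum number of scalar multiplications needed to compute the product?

3336

Adjacent pairs: L₁L₂ = 4·18·14 = 1008; L₂L₃ = 18·14·29 = 7308; L₃L₄ = 14·29·4 = 1624; L₄L₅ = 29·4·30 = 3480.
Length 3: L₁..L₃: k=1: 0+7308+4·18·29=9396; k=2: 1008+0+4·14·29=2632 → min 2632 | L₂..L₄: k=2: 0+1624+18·14·4=2632; k=3: 7308+0+18·29·4=9396 → min 2632 | L₃..L₅: k=3: 0+3480+14·29·30=15660; k=4: 1624+0+14·4·30=3304 → min 3304.
Length 4: L₁..L₄: k=1: 0+2632+4·18·4=2920; k=2: 1008+1624+4·14·4=2856; k=3: 2632+0+4·29·4=3096 → min 2856 | L₂..L₅: k=2: 0+3304+18·14·30=10864; k=3: 7308+3480+18·29·30=26448; k=4: 2632+0+18·4·30=4792 → min 4792.
Length 5: L₁..L₅: k=1: 0+4792+4·18·30=6952; k=2: 1008+3304+4·14·30=5992; k=3: 2632+3480+4·29·30=9592; k=4: 2856+0+4·4·30=3336 → min 3336.
Optimal order: (((L₁ × L₂) × (L₃ × L₄)) × L₅) with cost 3336.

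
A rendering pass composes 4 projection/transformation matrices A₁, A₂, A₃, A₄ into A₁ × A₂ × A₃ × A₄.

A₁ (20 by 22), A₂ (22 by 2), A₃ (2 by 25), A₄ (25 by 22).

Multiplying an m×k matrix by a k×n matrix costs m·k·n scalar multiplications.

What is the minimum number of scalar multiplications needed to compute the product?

Adjacent pairs: A₁A₂ = 20·22·2 = 880; A₂A₃ = 22·2·25 = 1100; A₃A₄ = 2·25·22 = 1100.
Length 3: A₁..A₃: k=1: 0+1100+20·22·25=12100; k=2: 880+0+20·2·25=1880 → min 1880 | A₂..A₄: k=2: 0+1100+22·2·22=2068; k=3: 1100+0+22·25·22=13200 → min 2068.
Length 4: A₁..A₄: k=1: 0+2068+20·22·22=11748; k=2: 880+1100+20·2·22=2860; k=3: 1880+0+20·25·22=12880 → min 2860.
Optimal order: ((A₁ × A₂) × (A₃ × A₄)) with cost 2860.

2860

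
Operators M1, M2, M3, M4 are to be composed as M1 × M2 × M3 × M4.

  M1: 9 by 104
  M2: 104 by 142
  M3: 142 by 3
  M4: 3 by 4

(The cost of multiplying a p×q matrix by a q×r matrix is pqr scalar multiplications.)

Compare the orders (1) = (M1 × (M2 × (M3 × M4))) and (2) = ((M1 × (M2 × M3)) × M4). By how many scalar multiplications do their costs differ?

17300

Order (1) = (M1 × (M2 × (M3 × M4))): (M3 × M4): 142×3 by 3×4 → 142×4, cost 142·3·4 = 1704; (M2 × (M3 × M4)): 104×142 by 142×4 → 104×4, cost 104·142·4 = 59072; cumulative 60776; (M1 × (M2 × (M3 × M4))): 9×104 by 104×4 → 9×4, cost 9·104·4 = 3744; cumulative 64520. Total 64520.
Order (2) = ((M1 × (M2 × M3)) × M4): (M2 × M3): 104×142 by 142×3 → 104×3, cost 104·142·3 = 44304; (M1 × (M2 × M3)): 9×104 by 104×3 → 9×3, cost 9·104·3 = 2808; cumulative 47112; ((M1 × (M2 × M3)) × M4): 9×3 by 3×4 → 9×4, cost 9·3·4 = 108; cumulative 47220. Total 47220.
Difference: |64520 − 47220| = 17300.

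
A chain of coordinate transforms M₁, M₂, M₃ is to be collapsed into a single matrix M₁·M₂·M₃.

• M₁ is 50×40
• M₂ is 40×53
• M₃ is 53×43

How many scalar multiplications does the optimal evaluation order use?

177160

Order (M₁·(M₂·M₃)): (M₂·M₃): 40×53 by 53×43 → 40×43, cost 40·53·43 = 91160; (M₁·(M₂·M₃)): 50×40 by 40×43 → 50×43, cost 50·40·43 = 86000; cumulative 177160. Total 177160.
Order ((M₁·M₂)·M₃): (M₁·M₂): 50×40 by 40×53 → 50×53, cost 50·40·53 = 106000; ((M₁·M₂)·M₃): 50×53 by 53×43 → 50×43, cost 50·53·43 = 113950; cumulative 219950. Total 219950.
Minimum: 177160.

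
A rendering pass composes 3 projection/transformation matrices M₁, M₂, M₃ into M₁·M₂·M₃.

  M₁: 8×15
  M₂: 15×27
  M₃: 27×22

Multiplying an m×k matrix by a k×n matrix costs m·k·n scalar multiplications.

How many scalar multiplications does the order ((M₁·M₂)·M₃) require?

(M₁·M₂): 8×15 by 15×27 → 8×27, cost 8·15·27 = 3240
((M₁·M₂)·M₃): 8×27 by 27×22 → 8×22, cost 8·27·22 = 4752; cumulative 7992
Total: 7992 scalar multiplications.

7992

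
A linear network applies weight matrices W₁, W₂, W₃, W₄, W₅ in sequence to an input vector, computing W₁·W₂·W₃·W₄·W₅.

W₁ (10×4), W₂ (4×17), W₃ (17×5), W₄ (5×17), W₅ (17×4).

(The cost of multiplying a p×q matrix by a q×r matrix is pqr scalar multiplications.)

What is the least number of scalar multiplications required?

920

Adjacent pairs: W₁W₂ = 10·4·17 = 680; W₂W₃ = 4·17·5 = 340; W₃W₄ = 17·5·17 = 1445; W₄W₅ = 5·17·4 = 340.
Length 3: W₁..W₃: k=1: 0+340+10·4·5=540; k=2: 680+0+10·17·5=1530 → min 540 | W₂..W₄: k=2: 0+1445+4·17·17=2601; k=3: 340+0+4·5·17=680 → min 680 | W₃..W₅: k=3: 0+340+17·5·4=680; k=4: 1445+0+17·17·4=2601 → min 680.
Length 4: W₁..W₄: k=1: 0+680+10·4·17=1360; k=2: 680+1445+10·17·17=5015; k=3: 540+0+10·5·17=1390 → min 1360 | W₂..W₅: k=2: 0+680+4·17·4=952; k=3: 340+340+4·5·4=760; k=4: 680+0+4·17·4=952 → min 760.
Length 5: W₁..W₅: k=1: 0+760+10·4·4=920; k=2: 680+680+10·17·4=2040; k=3: 540+340+10·5·4=1080; k=4: 1360+0+10·17·4=2040 → min 920.
Optimal order: (W₁·((W₂·W₃)·(W₄·W₅))) with cost 920.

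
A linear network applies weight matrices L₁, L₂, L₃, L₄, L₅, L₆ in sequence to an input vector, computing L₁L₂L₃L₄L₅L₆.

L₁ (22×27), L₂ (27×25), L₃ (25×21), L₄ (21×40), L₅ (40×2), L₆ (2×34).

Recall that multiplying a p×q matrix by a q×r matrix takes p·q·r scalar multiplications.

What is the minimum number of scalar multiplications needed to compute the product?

Adjacent pairs: L₁L₂ = 22·27·25 = 14850; L₂L₃ = 27·25·21 = 14175; L₃L₄ = 25·21·40 = 21000; L₄L₅ = 21·40·2 = 1680; L₅L₆ = 40·2·34 = 2720.
Length 3: L₁..L₃: k=1: 0+14175+22·27·21=26649; k=2: 14850+0+22·25·21=26400 → min 26400 | L₂..L₄: k=2: 0+21000+27·25·40=48000; k=3: 14175+0+27·21·40=36855 → min 36855 | L₃..L₅: k=3: 0+1680+25·21·2=2730; k=4: 21000+0+25·40·2=23000 → min 2730 | L₄..L₆: k=4: 0+2720+21·40·34=31280; k=5: 1680+0+21·2·34=3108 → min 3108.
Length 4: L₁..L₄: k=1: 0+36855+22·27·40=60615; k=2: 14850+21000+22·25·40=57850; k=3: 26400+0+22·21·40=44880 → min 44880 | L₂..L₅: k=2: 0+2730+27·25·2=4080; k=3: 14175+1680+27·21·2=16989; k=4: 36855+0+27·40·2=39015 → min 4080 | L₃..L₆: k=3: 0+3108+25·21·34=20958; k=4: 21000+2720+25·40·34=57720; k=5: 2730+0+25·2·34=4430 → min 4430.
Length 5: L₁..L₅: k=1: 0+4080+22·27·2=5268; k=2: 14850+2730+22·25·2=18680; k=3: 26400+1680+22·21·2=29004; k=4: 44880+0+22·40·2=46640 → min 5268 | L₂..L₆: k=2: 0+4430+27·25·34=27380; k=3: 14175+3108+27·21·34=36561; k=4: 36855+2720+27·40·34=76295; k=5: 4080+0+27·2·34=5916 → min 5916.
Length 6: L₁..L₆: k=1: 0+5916+22·27·34=26112; k=2: 14850+4430+22·25·34=37980; k=3: 26400+3108+22·21·34=45216; k=4: 44880+2720+22·40·34=77520; k=5: 5268+0+22·2·34=6764 → min 6764.
Optimal order: ((L₁(L₂(L₃(L₄L₅))))L₆) with cost 6764.

6764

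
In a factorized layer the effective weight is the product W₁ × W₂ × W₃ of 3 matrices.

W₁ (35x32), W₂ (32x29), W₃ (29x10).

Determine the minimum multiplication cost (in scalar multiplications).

20480

Order (W₁ × (W₂ × W₃)): (W₂ × W₃): 32×29 by 29×10 → 32×10, cost 32·29·10 = 9280; (W₁ × (W₂ × W₃)): 35×32 by 32×10 → 35×10, cost 35·32·10 = 11200; cumulative 20480. Total 20480.
Order ((W₁ × W₂) × W₃): (W₁ × W₂): 35×32 by 32×29 → 35×29, cost 35·32·29 = 32480; ((W₁ × W₂) × W₃): 35×29 by 29×10 → 35×10, cost 35·29·10 = 10150; cumulative 42630. Total 42630.
Minimum: 20480.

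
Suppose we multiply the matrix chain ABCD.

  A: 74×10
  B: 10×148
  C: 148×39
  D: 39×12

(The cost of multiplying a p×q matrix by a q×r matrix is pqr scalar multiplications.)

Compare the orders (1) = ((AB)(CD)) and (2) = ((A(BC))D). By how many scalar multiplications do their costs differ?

188996

Order (1) = ((AB)(CD)): (AB): 74×10 by 10×148 → 74×148, cost 74·10·148 = 109520; (CD): 148×39 by 39×12 → 148×12, cost 148·39·12 = 69264; ((AB)(CD)): 74×148 by 148×12 → 74×12, cost 74·148·12 = 131424; cumulative 310208. Total 310208.
Order (2) = ((A(BC))D): (BC): 10×148 by 148×39 → 10×39, cost 10·148·39 = 57720; (A(BC)): 74×10 by 10×39 → 74×39, cost 74·10·39 = 28860; cumulative 86580; ((A(BC))D): 74×39 by 39×12 → 74×12, cost 74·39·12 = 34632; cumulative 121212. Total 121212.
Difference: |310208 − 121212| = 188996.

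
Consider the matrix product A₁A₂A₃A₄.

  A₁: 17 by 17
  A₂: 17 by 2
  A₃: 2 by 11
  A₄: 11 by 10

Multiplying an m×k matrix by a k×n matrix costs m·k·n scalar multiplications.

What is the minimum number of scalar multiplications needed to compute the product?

1138

Adjacent pairs: A₁A₂ = 17·17·2 = 578; A₂A₃ = 17·2·11 = 374; A₃A₄ = 2·11·10 = 220.
Length 3: A₁..A₃: k=1: 0+374+17·17·11=3553; k=2: 578+0+17·2·11=952 → min 952 | A₂..A₄: k=2: 0+220+17·2·10=560; k=3: 374+0+17·11·10=2244 → min 560.
Length 4: A₁..A₄: k=1: 0+560+17·17·10=3450; k=2: 578+220+17·2·10=1138; k=3: 952+0+17·11·10=2822 → min 1138.
Optimal order: ((A₁A₂)(A₃A₄)) with cost 1138.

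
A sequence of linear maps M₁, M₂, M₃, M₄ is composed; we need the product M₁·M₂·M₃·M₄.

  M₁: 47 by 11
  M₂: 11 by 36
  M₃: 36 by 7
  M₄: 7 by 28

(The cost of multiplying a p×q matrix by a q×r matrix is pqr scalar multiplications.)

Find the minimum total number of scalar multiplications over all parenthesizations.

Adjacent pairs: M₁M₂ = 47·11·36 = 18612; M₂M₃ = 11·36·7 = 2772; M₃M₄ = 36·7·28 = 7056.
Length 3: M₁..M₃: k=1: 0+2772+47·11·7=6391; k=2: 18612+0+47·36·7=30456 → min 6391 | M₂..M₄: k=2: 0+7056+11·36·28=18144; k=3: 2772+0+11·7·28=4928 → min 4928.
Length 4: M₁..M₄: k=1: 0+4928+47·11·28=19404; k=2: 18612+7056+47·36·28=73044; k=3: 6391+0+47·7·28=15603 → min 15603.
Optimal order: ((M₁·(M₂·M₃))·M₄) with cost 15603.

15603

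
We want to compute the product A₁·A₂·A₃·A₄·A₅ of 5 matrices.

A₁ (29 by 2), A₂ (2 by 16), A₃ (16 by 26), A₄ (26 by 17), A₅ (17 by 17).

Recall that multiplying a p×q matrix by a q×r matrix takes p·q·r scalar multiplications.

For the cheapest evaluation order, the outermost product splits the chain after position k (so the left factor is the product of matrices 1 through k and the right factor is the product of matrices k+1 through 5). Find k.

1

Adjacent pairs: A₁A₂ = 29·2·16 = 928; A₂A₃ = 2·16·26 = 832; A₃A₄ = 16·26·17 = 7072; A₄A₅ = 26·17·17 = 7514.
Length 3: A₁..A₃: k=1: 0+832+29·2·26=2340; k=2: 928+0+29·16·26=12992 → min 2340 | A₂..A₄: k=2: 0+7072+2·16·17=7616; k=3: 832+0+2·26·17=1716 → min 1716 | A₃..A₅: k=3: 0+7514+16·26·17=14586; k=4: 7072+0+16·17·17=11696 → min 11696.
Length 4: A₁..A₄: k=1: 0+1716+29·2·17=2702; k=2: 928+7072+29·16·17=15888; k=3: 2340+0+29·26·17=15158 → min 2702 | A₂..A₅: k=2: 0+11696+2·16·17=12240; k=3: 832+7514+2·26·17=9230; k=4: 1716+0+2·17·17=2294 → min 2294.
Top-level splits: k=1: (A₁..A₁)·(A₂..A₅) → 0+2294+29·2·17 = 3280; k=2: (A₁..A₂)·(A₃..A₅) → 928+11696+29·16·17 = 20512; k=3: (A₁..A₃)·(A₄..A₅) → 2340+7514+29·26·17 = 22672; k=4: (A₁..A₄)·(A₅..A₅) → 2702+0+29·17·17 = 11083.
Best split is after A₁, i.e. k = 1.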